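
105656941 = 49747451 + 55909490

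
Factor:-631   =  -631^1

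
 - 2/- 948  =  1/474 = 0.00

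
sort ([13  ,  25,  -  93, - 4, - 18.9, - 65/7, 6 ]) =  [ -93, - 18.9,-65/7,-4,6  ,  13,25]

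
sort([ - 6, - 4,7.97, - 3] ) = [ - 6, - 4, - 3,7.97] 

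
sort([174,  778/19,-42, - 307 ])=[ -307, - 42,778/19,174]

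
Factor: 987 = 3^1 * 7^1*47^1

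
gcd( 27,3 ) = 3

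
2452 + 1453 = 3905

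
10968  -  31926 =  - 20958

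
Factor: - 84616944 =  - 2^4*3^1*1762853^1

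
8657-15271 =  - 6614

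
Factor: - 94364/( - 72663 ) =2^2*3^( - 1)*31^1*53^ (  -  1)*457^(-1 )*761^1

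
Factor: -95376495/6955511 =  - 3^1 * 5^1*1453^( - 1)*4787^( - 1)*6358433^1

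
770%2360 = 770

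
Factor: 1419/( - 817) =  - 33/19 =- 3^1*11^1  *  19^( - 1 ) 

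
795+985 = 1780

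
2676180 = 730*3666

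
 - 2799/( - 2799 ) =1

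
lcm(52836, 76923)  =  5230764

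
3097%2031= 1066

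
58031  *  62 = 3597922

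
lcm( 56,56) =56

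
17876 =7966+9910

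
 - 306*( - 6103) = 1867518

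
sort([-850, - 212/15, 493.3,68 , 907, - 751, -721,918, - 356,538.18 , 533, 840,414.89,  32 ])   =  [- 850, - 751, - 721,-356 , - 212/15,  32, 68, 414.89, 493.3,  533,538.18, 840, 907, 918] 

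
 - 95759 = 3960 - 99719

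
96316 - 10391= 85925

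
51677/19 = 2719+16/19=2719.84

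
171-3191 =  - 3020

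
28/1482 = 14/741 = 0.02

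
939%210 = 99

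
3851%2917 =934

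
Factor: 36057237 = 3^1*29^1* 414451^1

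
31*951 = 29481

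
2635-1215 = 1420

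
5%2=1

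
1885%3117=1885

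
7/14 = 1/2 = 0.50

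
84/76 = 1+ 2/19=1.11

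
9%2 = 1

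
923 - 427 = 496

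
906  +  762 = 1668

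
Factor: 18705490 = 2^1*5^1*109^1 * 131^2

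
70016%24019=21978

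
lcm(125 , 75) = 375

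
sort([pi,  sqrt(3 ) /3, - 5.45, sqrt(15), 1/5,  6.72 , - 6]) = [ - 6, - 5.45, 1/5,  sqrt(3 )/3,pi,  sqrt(15),  6.72]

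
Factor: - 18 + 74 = 2^3*7^1= 56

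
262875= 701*375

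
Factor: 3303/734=2^( - 1) * 3^2 = 9/2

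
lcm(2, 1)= 2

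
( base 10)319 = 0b100111111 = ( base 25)cj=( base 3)102211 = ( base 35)94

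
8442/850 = 4221/425=9.93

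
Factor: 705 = 3^1*5^1 *47^1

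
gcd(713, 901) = 1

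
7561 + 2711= 10272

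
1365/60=22+ 3/4 = 22.75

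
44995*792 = 35636040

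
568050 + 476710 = 1044760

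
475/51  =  475/51 =9.31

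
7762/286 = 3881/143 = 27.14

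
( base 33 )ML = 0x2eb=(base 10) 747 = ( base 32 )NB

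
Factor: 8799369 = 3^1 * 313^1*9371^1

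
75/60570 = 5/4038 = 0.00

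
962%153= 44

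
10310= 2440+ 7870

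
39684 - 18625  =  21059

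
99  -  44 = 55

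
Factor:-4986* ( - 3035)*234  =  2^2 * 3^4 * 5^1*13^1 * 277^1 * 607^1  =  3541007340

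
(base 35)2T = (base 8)143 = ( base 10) 99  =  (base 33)30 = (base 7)201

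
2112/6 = 352  =  352.00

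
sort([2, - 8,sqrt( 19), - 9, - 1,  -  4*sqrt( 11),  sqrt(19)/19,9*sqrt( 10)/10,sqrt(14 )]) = [ - 4*sqrt( 11 )  , - 9, - 8, - 1 , sqrt( 19 )/19,2,9*sqrt(10 )/10,sqrt( 14),sqrt (19 )]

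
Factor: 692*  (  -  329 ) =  - 2^2*7^1 * 47^1*173^1 = -227668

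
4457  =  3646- - 811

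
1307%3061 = 1307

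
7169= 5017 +2152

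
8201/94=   8201/94 = 87.24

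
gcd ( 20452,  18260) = 4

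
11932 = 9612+2320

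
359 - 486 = -127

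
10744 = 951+9793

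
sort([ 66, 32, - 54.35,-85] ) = [ - 85, - 54.35 , 32, 66]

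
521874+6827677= 7349551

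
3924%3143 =781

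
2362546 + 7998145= 10360691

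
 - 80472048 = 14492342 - 94964390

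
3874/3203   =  1+671/3203   =  1.21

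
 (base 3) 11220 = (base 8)204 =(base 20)6C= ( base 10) 132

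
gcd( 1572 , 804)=12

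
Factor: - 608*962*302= - 176638592 = - 2^7*13^1 * 19^1 *37^1*151^1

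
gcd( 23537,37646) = 1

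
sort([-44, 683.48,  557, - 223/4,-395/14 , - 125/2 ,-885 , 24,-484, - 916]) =[ - 916,-885,-484,-125/2, - 223/4,  -  44, - 395/14,  24,557, 683.48]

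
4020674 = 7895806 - 3875132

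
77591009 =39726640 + 37864369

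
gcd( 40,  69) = 1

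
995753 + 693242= 1688995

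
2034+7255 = 9289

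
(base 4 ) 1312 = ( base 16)76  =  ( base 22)58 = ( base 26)4e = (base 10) 118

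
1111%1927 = 1111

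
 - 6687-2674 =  - 9361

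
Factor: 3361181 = 43^1*78167^1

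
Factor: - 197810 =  - 2^1*5^1*131^1 *151^1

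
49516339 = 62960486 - 13444147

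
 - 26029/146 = -179 + 105/146 = -178.28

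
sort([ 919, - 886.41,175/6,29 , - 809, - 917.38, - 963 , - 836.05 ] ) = [ - 963, - 917.38 , - 886.41, - 836.05 , - 809,29,175/6,919]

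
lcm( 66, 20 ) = 660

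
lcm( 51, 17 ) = 51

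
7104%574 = 216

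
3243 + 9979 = 13222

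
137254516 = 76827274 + 60427242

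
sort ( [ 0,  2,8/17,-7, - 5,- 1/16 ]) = [ - 7, - 5,-1/16,0, 8/17, 2]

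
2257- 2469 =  - 212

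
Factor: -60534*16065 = -2^1*3^6*5^1*7^1*17^1*19^1 * 59^1 = - 972478710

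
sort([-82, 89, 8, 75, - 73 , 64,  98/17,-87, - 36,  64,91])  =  [ - 87 ,- 82, - 73, -36, 98/17, 8, 64, 64, 75,89, 91]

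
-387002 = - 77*5026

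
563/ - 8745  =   - 1 + 8182/8745= - 0.06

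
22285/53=22285/53=420.47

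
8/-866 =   -  1 + 429/433 = -0.01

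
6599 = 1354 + 5245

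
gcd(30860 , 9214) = 2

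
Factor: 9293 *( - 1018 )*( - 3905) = 2^1*5^1*11^1*71^1* 509^1*9293^1=36942369970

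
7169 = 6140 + 1029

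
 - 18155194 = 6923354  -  25078548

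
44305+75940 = 120245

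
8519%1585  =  594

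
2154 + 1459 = 3613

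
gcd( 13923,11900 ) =119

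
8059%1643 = 1487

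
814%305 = 204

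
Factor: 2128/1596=2^2*3^( - 1 )  =  4/3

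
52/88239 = 52/88239  =  0.00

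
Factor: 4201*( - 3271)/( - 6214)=2^( -1 )*13^(  -  1)*239^(-1)*3271^1*4201^1 = 13741471/6214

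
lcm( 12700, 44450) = 88900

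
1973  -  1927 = 46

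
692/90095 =692/90095 = 0.01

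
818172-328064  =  490108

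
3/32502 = 1/10834 = 0.00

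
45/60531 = 15/20177 = 0.00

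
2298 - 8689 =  - 6391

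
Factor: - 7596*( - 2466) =2^3*3^4*137^1*211^1 = 18731736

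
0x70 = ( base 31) 3j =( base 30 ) 3m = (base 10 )112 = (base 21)57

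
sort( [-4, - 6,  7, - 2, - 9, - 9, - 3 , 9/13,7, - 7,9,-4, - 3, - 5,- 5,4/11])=[ - 9, - 9, - 7, - 6, -5, - 5, - 4, - 4, - 3, - 3, - 2,4/11,9/13 , 7,7,  9] 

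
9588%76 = 12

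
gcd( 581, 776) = 1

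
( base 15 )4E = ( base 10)74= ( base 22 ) 38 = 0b1001010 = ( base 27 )2K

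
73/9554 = 73/9554  =  0.01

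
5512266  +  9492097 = 15004363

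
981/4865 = 981/4865 =0.20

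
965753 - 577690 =388063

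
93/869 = 93/869 = 0.11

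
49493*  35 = 1732255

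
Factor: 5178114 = 2^1*3^3*95891^1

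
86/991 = 86/991 = 0.09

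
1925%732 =461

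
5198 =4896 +302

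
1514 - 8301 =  - 6787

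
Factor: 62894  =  2^1*13^1 * 41^1*59^1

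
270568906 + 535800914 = 806369820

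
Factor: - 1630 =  - 2^1*5^1*163^1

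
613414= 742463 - 129049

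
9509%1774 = 639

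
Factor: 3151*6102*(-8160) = - 2^6*3^4*5^1 * 17^1*23^1*113^1*137^1 = -156895600320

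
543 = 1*543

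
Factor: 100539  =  3^2*11171^1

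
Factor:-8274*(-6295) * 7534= 392407109220 = 2^2*3^1*5^1*7^1 *197^1*1259^1*3767^1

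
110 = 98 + 12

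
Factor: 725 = 5^2*29^1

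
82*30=2460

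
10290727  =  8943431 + 1347296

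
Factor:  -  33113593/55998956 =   -  2^( - 2)*13^ ( -1)*1076903^ ( - 1 )*33113593^1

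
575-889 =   -  314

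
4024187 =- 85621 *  ( - 47)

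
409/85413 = 409/85413  =  0.00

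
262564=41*6404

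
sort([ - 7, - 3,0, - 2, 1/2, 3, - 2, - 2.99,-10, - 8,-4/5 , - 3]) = [ -10,-8, - 7, - 3,-3,-2.99, - 2, - 2, - 4/5,0, 1/2,3]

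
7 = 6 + 1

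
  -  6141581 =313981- 6455562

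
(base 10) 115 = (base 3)11021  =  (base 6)311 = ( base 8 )163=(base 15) 7a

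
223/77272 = 223/77272 =0.00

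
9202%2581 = 1459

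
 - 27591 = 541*( - 51 ) 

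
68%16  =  4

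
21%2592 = 21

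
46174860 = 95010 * 486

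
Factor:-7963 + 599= - 2^2*7^1* 263^1  =  -7364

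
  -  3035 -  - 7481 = 4446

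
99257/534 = 185 +467/534= 185.87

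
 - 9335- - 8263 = -1072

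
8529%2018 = 457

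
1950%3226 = 1950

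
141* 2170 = 305970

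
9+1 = 10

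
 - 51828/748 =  - 70 + 133/187 = - 69.29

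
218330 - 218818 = - 488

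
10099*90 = 908910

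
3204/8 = 400+ 1/2 = 400.50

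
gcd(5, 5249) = 1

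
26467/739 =26467/739 = 35.81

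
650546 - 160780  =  489766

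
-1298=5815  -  7113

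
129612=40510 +89102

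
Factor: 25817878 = 2^1 * 751^1*17189^1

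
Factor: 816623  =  79^1*10337^1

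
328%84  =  76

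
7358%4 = 2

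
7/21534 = 7/21534 = 0.00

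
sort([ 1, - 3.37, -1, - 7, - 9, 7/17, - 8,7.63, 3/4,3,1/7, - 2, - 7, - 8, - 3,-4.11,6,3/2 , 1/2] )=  [ - 9, - 8, - 8, - 7, - 7, - 4.11, - 3.37, - 3, - 2,-1,1/7,7/17,1/2, 3/4,1,3/2, 3, 6,7.63]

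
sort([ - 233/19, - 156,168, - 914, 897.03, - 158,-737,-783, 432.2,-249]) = [ - 914,-783,-737,-249, - 158,-156, - 233/19, 168,432.2,  897.03 ]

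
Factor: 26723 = 26723^1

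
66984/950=70+242/475 = 70.51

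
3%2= 1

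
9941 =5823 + 4118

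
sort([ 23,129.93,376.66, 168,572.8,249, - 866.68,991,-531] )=[ - 866.68, - 531,23,129.93 , 168,249,376.66,572.8,991]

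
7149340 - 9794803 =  - 2645463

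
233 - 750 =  - 517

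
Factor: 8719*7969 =69481711 = 13^1*613^1*8719^1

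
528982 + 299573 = 828555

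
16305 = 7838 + 8467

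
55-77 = - 22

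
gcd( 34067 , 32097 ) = 1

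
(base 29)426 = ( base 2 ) 110101100100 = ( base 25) 5C3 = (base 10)3428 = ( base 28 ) 4ac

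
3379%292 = 167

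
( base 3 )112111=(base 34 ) bh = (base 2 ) 110000111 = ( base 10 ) 391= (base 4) 12013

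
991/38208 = 991/38208 = 0.03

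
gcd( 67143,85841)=1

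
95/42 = 2 + 11/42 = 2.26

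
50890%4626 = 4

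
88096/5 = 17619 + 1/5 = 17619.20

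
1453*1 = 1453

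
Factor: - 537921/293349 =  - 783/427=-  3^3 * 7^( - 1)*29^1 * 61^(-1 )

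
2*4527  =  9054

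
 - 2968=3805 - 6773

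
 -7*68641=-480487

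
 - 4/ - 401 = 4/401 = 0.01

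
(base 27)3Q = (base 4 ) 1223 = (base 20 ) 57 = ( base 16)6b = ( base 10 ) 107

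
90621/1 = 90621 = 90621.00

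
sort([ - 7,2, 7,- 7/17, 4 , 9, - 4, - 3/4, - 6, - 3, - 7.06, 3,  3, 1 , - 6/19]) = [ - 7.06, - 7, - 6, - 4, -3, - 3/4, - 7/17, - 6/19, 1, 2,3,  3, 4, 7, 9] 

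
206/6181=206/6181 = 0.03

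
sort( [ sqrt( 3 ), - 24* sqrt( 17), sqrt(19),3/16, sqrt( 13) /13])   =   [ -24*sqrt( 17 ),3/16,sqrt(13) /13,sqrt(3 ), sqrt (19) ]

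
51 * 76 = 3876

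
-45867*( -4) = 183468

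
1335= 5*267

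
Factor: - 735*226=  - 2^1*3^1* 5^1*7^2 * 113^1 = - 166110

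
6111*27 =164997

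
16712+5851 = 22563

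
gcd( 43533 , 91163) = 1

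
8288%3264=1760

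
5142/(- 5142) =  - 1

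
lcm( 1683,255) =8415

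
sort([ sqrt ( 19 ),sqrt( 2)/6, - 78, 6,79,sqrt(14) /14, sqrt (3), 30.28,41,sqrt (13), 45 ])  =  [ - 78,sqrt( 2)/6,sqrt(14 )/14, sqrt (3),sqrt(13 ),sqrt(19),6,30.28,  41, 45,79]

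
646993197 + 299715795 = 946708992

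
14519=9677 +4842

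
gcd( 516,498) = 6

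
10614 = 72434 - 61820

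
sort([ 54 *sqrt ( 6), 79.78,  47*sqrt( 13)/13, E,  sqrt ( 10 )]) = [ E , sqrt(10),47 * sqrt (13) /13, 79.78, 54 * sqrt( 6 )]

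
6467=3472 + 2995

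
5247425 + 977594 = 6225019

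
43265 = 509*85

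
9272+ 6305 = 15577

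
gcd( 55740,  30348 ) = 12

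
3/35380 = 3/35380 = 0.00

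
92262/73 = 92262/73 = 1263.86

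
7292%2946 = 1400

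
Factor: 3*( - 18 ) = -2^1*3^3 = - 54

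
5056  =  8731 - 3675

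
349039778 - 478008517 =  - 128968739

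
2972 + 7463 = 10435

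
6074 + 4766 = 10840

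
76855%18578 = 2543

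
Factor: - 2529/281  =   -3^2 = - 9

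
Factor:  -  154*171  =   - 26334 = -2^1*3^2 * 7^1*11^1*19^1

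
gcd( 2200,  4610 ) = 10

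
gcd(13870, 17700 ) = 10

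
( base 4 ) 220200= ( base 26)3LI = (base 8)5040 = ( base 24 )4c0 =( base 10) 2592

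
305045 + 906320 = 1211365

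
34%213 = 34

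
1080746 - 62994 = 1017752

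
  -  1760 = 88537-90297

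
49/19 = 49/19= 2.58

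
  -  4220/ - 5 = 844/1 = 844.00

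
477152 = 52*9176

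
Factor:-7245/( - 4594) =2^( - 1)*3^2*5^1  *  7^1 *23^1*2297^( - 1)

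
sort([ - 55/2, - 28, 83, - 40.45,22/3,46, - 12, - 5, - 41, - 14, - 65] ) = [ - 65,-41,  -  40.45, - 28, - 55/2, - 14, - 12, - 5, 22/3,  46, 83]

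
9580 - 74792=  -65212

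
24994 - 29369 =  - 4375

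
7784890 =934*8335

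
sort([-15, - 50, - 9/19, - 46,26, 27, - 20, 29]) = [ - 50 , - 46,-20 , - 15, - 9/19, 26,27,29 ]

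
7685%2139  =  1268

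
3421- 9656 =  - 6235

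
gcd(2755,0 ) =2755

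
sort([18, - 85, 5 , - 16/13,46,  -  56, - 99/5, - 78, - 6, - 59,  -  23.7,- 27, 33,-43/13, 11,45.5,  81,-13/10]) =[  -  85,-78, - 59,  -  56, - 27, - 23.7, - 99/5, - 6,-43/13, -13/10, - 16/13, 5, 11, 18, 33,45.5,46, 81]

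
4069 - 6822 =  - 2753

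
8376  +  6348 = 14724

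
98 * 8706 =853188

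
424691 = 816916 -392225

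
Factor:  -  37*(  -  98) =2^1*7^2*37^1 = 3626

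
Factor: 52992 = 2^8*3^2*23^1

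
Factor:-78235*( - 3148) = 2^2*5^1*787^1*15647^1 = 246283780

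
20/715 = 4/143 = 0.03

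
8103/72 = 2701/24 = 112.54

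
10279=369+9910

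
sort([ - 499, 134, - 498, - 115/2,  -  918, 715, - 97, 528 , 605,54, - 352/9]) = [ - 918, - 499, - 498, - 97,  -  115/2, - 352/9, 54 , 134,528,605, 715 ]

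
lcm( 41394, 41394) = 41394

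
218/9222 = 109/4611 = 0.02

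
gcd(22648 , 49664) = 8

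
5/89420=1/17884 = 0.00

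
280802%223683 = 57119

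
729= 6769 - 6040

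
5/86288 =5/86288 = 0.00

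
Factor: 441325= 5^2*127^1*139^1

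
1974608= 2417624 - 443016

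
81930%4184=2434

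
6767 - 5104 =1663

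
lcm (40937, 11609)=777803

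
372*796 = 296112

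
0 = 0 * 35966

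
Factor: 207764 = 2^2*51941^1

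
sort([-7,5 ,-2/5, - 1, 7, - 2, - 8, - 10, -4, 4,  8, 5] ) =[-10,-8, -7, - 4, - 2,-1, - 2/5, 4,5, 5, 7,8 ]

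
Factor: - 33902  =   -2^1*11^1*23^1*67^1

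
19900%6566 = 202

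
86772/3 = 28924 = 28924.00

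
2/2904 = 1/1452 = 0.00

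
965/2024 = 965/2024 = 0.48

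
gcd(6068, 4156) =4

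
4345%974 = 449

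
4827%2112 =603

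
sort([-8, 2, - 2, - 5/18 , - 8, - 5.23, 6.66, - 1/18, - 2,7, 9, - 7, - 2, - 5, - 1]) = [ - 8, - 8,-7, - 5.23, - 5, -2,  -  2, - 2 , - 1, - 5/18 , - 1/18, 2, 6.66, 7, 9 ] 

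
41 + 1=42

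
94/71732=47/35866 = 0.00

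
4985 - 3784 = 1201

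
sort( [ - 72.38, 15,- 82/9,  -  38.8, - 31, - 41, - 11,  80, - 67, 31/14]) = [ - 72.38, - 67,  -  41, - 38.8, - 31  , - 11, - 82/9, 31/14, 15, 80]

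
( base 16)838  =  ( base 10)2104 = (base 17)74D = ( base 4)200320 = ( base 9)2787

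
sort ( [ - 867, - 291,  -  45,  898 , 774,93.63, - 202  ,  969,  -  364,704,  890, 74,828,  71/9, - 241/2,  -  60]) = [ - 867, - 364 , - 291, -202,-241/2, - 60, - 45,71/9, 74, 93.63,704,774,828, 890, 898,  969 ]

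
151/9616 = 151/9616 = 0.02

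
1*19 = 19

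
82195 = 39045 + 43150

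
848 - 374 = 474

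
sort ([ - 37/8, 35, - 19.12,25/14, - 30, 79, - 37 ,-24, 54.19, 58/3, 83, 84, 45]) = [ - 37, -30, - 24, - 19.12, - 37/8,25/14 , 58/3,35  ,  45,54.19, 79, 83,84]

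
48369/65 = 744  +  9/65=744.14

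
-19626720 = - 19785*992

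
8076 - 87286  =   - 79210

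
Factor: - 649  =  -11^1*59^1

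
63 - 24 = 39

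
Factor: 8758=2^1* 29^1*151^1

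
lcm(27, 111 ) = 999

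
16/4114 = 8/2057 = 0.00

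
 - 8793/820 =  - 11 + 227/820 = - 10.72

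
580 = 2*290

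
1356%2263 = 1356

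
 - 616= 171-787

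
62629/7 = 8947 = 8947.00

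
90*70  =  6300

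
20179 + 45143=65322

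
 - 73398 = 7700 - 81098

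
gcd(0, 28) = 28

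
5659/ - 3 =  - 5659/3  =  - 1886.33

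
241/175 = 241/175 = 1.38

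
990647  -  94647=896000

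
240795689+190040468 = 430836157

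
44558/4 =22279/2 = 11139.50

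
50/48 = 25/24 = 1.04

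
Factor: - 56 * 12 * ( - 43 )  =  2^5 * 3^1*7^1 * 43^1 = 28896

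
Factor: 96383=7^3*281^1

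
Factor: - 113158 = -2^1*29^1*1951^1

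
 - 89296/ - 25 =3571 + 21/25 = 3571.84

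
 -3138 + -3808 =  - 6946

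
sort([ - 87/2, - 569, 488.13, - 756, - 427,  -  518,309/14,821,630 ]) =[-756, - 569,-518,-427,-87/2,309/14, 488.13,  630 , 821 ] 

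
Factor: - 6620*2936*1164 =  - 2^7*3^1 *5^1*97^1*331^1 * 367^1 = - 22623876480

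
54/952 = 27/476 =0.06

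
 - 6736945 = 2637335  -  9374280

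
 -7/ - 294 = 1/42 = 0.02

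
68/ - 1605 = - 68/1605 = - 0.04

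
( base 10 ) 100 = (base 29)3D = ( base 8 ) 144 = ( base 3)10201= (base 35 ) 2u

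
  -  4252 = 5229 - 9481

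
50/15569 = 50/15569 = 0.00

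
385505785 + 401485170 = 786990955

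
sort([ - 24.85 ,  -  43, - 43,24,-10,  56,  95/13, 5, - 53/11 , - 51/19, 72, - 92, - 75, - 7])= [ - 92, - 75, - 43, - 43,-24.85 , - 10, - 7, - 53/11, - 51/19,  5, 95/13, 24, 56,72 ] 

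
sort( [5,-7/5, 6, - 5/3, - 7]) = [ - 7, -5/3,- 7/5,5, 6] 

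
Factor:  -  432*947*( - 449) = 183687696= 2^4*3^3*449^1*947^1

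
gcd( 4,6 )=2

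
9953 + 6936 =16889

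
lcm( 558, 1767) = 10602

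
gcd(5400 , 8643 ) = 3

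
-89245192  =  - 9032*9881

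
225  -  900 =-675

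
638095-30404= 607691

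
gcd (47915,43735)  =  5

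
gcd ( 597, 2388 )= 597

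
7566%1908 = 1842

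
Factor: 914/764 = 2^(-1 )*191^( - 1 )*457^1 = 457/382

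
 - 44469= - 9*4941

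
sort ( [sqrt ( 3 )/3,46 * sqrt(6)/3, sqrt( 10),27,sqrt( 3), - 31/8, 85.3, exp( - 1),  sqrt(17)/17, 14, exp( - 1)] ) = [ - 31/8,sqrt( 17)/17, exp( - 1),exp( - 1), sqrt ( 3 ) /3, sqrt ( 3 ),sqrt( 10 ),14, 27,  46*sqrt(6)/3, 85.3]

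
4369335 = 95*45993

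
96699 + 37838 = 134537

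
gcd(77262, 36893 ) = 79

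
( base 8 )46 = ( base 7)53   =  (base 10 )38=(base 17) 24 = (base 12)32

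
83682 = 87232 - 3550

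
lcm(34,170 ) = 170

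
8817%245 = 242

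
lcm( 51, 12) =204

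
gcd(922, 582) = 2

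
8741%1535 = 1066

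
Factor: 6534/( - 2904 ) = - 2^( - 2 )*3^2 = - 9/4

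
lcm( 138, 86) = 5934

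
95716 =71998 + 23718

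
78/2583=26/861 = 0.03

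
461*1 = 461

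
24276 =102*238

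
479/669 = 479/669 = 0.72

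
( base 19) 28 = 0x2E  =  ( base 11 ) 42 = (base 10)46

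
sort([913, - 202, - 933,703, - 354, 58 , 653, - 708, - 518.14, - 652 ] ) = [-933, - 708, - 652, - 518.14, -354 ,-202,  58, 653,  703,913 ]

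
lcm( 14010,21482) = 322230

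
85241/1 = 85241 = 85241.00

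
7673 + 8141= 15814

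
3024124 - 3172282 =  - 148158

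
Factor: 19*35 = 665 = 5^1*7^1*19^1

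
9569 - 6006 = 3563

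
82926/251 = 330 + 96/251 = 330.38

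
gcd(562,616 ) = 2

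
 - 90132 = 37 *( - 2436)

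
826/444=1  +  191/222 = 1.86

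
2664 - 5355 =  -  2691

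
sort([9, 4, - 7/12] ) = [ - 7/12,4, 9] 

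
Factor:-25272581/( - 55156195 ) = 5^ ( -1 )*11031239^( - 1 ) * 25272581^1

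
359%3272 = 359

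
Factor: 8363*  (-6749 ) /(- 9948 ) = 2^(-2) * 3^( - 1 )*17^1*397^1*829^( - 1)*8363^1  =  56441887/9948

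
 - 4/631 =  - 1 + 627/631 = - 0.01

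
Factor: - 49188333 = -3^1*16396111^1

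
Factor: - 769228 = -2^2*192307^1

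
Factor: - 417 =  - 3^1*139^1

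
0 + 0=0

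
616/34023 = 56/3093 = 0.02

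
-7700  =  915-8615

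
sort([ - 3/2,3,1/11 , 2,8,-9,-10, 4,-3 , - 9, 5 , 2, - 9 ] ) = [-10,  -  9, - 9, - 9,  -  3 , - 3/2, 1/11, 2 , 2, 3 , 4, 5,8 ] 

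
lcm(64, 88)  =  704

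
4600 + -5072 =  -  472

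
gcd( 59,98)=1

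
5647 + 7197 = 12844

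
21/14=1 + 1/2 = 1.50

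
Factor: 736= 2^5*23^1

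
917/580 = 917/580 =1.58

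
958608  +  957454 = 1916062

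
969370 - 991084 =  - 21714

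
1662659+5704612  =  7367271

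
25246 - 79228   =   - 53982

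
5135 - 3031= 2104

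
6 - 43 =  - 37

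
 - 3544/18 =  - 197 + 1/9 = - 196.89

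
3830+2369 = 6199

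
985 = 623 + 362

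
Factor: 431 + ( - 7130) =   -  6699 = - 3^1*7^1 * 11^1 * 29^1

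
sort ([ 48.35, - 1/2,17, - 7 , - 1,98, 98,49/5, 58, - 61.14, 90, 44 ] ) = [ - 61.14, - 7, - 1, - 1/2, 49/5, 17, 44 , 48.35, 58,  90, 98,98 ] 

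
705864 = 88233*8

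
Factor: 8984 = 2^3*1123^1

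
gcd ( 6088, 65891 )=1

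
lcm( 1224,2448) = 2448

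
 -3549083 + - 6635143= -10184226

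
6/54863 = 6/54863= 0.00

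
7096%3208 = 680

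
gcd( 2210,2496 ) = 26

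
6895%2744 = 1407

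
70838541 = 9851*7191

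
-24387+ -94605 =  - 118992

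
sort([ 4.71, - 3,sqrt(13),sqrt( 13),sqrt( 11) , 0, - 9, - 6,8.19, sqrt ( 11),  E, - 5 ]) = [ - 9, - 6, - 5, - 3, 0,E , sqrt( 11), sqrt( 11), sqrt(13 ),sqrt( 13), 4.71,8.19] 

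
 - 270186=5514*( - 49)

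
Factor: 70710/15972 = 11785/2662 = 2^ (-1) * 5^1 * 11^( - 3 ) * 2357^1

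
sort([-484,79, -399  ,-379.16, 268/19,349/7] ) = [ - 484, - 399, - 379.16,  268/19,349/7, 79]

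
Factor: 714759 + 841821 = 2^2*3^1*5^1 * 25943^1 = 1556580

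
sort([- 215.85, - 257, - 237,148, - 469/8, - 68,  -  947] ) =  [ - 947, - 257 , - 237, - 215.85 ,-68, - 469/8 , 148 ]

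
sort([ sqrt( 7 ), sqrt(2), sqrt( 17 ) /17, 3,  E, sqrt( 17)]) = [ sqrt( 17)/17, sqrt( 2), sqrt( 7), E , 3,sqrt( 17)]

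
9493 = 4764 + 4729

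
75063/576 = 25021/192=130.32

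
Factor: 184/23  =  2^3 = 8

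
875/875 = 1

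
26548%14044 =12504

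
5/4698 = 5/4698 = 0.00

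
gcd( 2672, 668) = 668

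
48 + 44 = 92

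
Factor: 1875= 3^1*5^4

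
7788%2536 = 180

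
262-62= 200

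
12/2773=12/2773 = 0.00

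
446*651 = 290346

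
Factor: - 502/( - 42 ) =3^(-1)*7^ ( - 1 )*251^1 = 251/21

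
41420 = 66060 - 24640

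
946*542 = 512732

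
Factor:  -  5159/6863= - 7^1*11^1*67^1*6863^(-1)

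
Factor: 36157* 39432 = 2^3*3^1*11^1*19^1*31^1 * 53^1* 173^1=1425742824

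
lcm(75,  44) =3300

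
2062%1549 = 513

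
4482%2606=1876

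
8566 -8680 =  - 114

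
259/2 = 259/2= 129.50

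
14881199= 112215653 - 97334454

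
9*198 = 1782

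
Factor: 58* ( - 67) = -2^1*29^1*67^1  =  - 3886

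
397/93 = 4 + 25/93 = 4.27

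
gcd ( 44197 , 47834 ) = 1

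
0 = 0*70251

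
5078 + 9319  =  14397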